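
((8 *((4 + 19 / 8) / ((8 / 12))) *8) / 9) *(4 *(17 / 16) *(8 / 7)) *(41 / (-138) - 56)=-8980964 / 483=-18594.13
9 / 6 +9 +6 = 33 / 2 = 16.50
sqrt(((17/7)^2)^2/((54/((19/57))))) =289 * sqrt(2)/882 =0.46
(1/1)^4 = 1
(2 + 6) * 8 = 64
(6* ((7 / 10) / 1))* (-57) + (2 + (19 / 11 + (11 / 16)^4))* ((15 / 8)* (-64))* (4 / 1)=-240568041 / 112640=-2135.72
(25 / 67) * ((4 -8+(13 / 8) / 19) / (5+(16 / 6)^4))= -172125 / 6548312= -0.03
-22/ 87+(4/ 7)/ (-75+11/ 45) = -4601/ 17661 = -0.26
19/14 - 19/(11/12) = -2983/154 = -19.37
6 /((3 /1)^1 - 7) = -3 /2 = -1.50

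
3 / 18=1 / 6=0.17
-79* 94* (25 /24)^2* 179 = -415391875 /288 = -1442332.90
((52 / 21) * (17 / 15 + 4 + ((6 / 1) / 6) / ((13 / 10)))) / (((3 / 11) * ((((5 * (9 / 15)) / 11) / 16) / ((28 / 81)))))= 35653376 / 32805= 1086.83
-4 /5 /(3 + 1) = -1 /5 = -0.20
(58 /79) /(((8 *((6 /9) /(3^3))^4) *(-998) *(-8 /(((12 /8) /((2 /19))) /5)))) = 88.14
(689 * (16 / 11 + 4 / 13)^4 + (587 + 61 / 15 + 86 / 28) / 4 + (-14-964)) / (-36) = -157126501206293 / 972708216480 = -161.54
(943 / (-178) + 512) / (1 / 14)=631351 / 89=7093.83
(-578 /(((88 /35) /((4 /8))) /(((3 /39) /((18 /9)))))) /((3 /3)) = -10115 /2288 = -4.42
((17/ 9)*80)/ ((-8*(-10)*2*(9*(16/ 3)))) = 17/ 864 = 0.02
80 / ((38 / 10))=400 / 19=21.05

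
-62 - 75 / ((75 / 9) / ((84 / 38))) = -1556 / 19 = -81.89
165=165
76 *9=684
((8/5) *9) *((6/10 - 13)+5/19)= -174.77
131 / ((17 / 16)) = 2096 / 17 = 123.29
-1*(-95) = 95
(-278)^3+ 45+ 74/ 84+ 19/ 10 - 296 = -2255946023/ 105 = -21485200.22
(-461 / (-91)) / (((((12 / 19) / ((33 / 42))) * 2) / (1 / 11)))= 0.29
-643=-643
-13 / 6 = -2.17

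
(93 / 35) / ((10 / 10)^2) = 93 / 35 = 2.66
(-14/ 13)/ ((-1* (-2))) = -7/ 13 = -0.54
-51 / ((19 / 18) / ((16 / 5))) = -14688 / 95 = -154.61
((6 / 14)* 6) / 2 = 1.29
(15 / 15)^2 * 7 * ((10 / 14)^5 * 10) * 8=104.12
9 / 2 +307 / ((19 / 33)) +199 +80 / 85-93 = 644.65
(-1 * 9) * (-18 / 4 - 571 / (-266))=2817 / 133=21.18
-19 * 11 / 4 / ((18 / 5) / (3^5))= -28215 / 8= -3526.88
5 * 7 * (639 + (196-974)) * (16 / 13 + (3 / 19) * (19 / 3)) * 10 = -1410850 / 13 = -108526.92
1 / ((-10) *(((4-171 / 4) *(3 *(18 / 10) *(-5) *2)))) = -1 / 20925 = -0.00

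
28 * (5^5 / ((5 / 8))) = 140000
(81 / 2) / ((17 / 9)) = 729 / 34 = 21.44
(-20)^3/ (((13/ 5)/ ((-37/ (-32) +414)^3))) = -1465428702578125/ 6656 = -220166571901.76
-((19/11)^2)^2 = -130321/14641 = -8.90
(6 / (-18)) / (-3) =0.11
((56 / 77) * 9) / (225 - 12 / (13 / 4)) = 312 / 10549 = 0.03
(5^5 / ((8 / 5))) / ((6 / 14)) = 109375 / 24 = 4557.29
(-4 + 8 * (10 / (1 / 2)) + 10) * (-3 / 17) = -498 / 17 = -29.29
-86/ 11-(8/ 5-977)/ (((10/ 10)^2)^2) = 53217/ 55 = 967.58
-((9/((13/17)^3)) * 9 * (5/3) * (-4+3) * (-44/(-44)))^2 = -439907195025/4826809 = -91138.31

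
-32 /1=-32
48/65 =0.74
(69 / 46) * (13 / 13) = 3 / 2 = 1.50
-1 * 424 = -424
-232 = -232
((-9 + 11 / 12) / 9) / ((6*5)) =-97 / 3240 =-0.03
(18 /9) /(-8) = -1 /4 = -0.25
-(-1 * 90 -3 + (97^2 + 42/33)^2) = -10714929916/121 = -88553139.80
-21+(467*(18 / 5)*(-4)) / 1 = -33729 / 5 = -6745.80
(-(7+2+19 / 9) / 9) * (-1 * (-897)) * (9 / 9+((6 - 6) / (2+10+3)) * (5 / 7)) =-29900 / 27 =-1107.41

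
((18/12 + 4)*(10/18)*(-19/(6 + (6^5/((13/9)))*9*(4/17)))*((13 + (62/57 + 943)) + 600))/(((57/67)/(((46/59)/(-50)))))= 166243830467/1144433103750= 0.15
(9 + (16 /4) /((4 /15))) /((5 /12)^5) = 5971968 /3125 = 1911.03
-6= -6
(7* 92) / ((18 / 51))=5474 / 3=1824.67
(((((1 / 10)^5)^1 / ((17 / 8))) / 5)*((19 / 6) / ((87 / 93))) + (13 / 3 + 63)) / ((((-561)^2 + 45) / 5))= 4149416863 / 3879490950000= 0.00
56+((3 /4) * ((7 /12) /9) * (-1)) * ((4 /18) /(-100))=3628807 /64800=56.00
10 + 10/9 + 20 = 280/9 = 31.11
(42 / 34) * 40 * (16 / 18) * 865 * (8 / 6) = 7750400 / 153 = 50656.21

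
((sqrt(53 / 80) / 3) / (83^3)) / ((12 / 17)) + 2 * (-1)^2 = 17 * sqrt(265) / 411686640 + 2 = 2.00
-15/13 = -1.15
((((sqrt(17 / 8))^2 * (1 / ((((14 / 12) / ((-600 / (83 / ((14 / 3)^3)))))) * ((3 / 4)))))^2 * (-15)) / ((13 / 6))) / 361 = -17763558400000 / 290970693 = -61049.30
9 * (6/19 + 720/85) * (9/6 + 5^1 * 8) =1059993/323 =3281.71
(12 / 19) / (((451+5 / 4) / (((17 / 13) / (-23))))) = -272 / 3425643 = -0.00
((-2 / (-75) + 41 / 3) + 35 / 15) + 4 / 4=17.03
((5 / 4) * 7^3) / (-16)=-1715 / 64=-26.80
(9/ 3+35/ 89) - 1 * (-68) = 71.39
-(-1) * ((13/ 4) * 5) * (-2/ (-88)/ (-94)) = -65/ 16544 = -0.00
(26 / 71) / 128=13 / 4544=0.00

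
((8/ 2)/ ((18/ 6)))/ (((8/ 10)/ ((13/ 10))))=2.17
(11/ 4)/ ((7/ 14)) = 11/ 2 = 5.50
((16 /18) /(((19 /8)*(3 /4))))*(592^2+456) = 89835520 /513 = 175117.97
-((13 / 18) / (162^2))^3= -2197 / 105416259632460288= -0.00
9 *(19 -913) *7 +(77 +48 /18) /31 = -5237707 /93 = -56319.43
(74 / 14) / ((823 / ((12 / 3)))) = 148 / 5761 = 0.03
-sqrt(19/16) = -sqrt(19)/4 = -1.09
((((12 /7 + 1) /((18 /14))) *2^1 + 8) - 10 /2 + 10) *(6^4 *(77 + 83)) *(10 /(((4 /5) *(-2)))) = -22320000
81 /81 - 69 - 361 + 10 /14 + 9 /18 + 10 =-5849 /14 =-417.79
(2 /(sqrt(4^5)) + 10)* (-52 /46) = -91 /8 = -11.38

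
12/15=4/5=0.80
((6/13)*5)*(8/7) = 240/91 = 2.64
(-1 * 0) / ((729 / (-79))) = 0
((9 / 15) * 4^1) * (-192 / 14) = -1152 / 35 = -32.91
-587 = -587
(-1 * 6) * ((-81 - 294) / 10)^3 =1265625 / 4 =316406.25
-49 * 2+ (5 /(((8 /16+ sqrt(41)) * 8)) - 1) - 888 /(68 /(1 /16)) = -2212895 /22168+ 5 * sqrt(41) /326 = -99.73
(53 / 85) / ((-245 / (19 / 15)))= -1007 / 312375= -0.00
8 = 8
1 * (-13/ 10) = -13/ 10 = -1.30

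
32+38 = 70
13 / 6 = 2.17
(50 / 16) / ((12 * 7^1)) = 25 / 672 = 0.04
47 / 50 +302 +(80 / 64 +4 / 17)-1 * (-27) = 563423 / 1700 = 331.43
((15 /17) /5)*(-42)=-126 /17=-7.41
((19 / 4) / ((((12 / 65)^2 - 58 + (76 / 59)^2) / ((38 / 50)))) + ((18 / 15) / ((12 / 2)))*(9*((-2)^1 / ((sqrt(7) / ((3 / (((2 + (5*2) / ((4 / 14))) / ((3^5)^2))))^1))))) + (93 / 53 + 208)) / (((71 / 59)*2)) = -2619.63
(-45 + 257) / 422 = 106 / 211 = 0.50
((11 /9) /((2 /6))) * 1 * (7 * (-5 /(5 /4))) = -308 /3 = -102.67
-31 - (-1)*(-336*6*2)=-4063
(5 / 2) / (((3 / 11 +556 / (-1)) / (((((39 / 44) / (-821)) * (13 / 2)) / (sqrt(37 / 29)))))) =2535 * sqrt(1073) / 2971113616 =0.00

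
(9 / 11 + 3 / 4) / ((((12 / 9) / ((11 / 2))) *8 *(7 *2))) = 207 / 3584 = 0.06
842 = 842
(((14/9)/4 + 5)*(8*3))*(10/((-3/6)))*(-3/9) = 7760/9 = 862.22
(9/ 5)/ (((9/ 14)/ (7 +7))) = 196/ 5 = 39.20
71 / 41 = 1.73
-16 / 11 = -1.45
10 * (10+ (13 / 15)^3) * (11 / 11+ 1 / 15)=1150304 / 10125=113.61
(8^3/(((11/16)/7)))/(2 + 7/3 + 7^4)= 10752/4961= 2.17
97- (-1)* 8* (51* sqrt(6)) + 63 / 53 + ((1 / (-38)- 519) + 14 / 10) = 579.95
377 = 377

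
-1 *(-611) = 611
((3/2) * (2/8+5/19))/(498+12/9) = 351/227696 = 0.00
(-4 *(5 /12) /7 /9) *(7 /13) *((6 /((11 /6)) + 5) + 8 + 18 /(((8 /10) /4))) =-5845 /3861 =-1.51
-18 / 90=-0.20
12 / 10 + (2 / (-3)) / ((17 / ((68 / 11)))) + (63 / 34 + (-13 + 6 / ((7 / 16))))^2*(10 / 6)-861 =-7935516833 / 9346260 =-849.06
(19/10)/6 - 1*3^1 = -161/60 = -2.68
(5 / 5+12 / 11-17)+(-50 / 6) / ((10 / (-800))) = 21508 / 33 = 651.76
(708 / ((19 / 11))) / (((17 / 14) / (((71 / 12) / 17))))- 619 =-2753823 / 5491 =-501.52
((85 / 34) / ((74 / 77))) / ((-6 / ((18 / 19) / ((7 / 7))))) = -1155 / 2812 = -0.41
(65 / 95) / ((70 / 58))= 377 / 665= 0.57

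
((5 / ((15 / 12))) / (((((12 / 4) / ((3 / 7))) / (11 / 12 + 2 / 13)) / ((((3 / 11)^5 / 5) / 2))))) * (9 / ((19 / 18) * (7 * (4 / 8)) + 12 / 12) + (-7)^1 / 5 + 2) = 28771929 / 123840166450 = 0.00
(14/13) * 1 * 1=14/13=1.08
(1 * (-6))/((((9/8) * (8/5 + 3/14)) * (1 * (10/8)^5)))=-229376/238125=-0.96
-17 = -17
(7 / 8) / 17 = 7 / 136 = 0.05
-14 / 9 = -1.56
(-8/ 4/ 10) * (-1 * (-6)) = -6/ 5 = -1.20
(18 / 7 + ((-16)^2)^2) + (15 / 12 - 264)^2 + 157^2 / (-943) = 14210632273 / 105616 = 134550.00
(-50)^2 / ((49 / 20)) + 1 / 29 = 1450049 / 1421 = 1020.44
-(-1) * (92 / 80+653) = 13083 / 20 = 654.15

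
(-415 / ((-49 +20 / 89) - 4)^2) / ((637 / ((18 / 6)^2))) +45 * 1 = 45.00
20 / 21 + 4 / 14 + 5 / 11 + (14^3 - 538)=509977 / 231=2207.69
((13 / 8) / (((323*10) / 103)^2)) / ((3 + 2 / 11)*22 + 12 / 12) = 137917 / 5925887200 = 0.00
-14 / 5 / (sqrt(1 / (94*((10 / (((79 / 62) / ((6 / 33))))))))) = -56*sqrt(6330665) / 4345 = -32.43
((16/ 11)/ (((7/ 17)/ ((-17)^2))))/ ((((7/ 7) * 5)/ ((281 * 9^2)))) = 1789196688/ 385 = 4647264.12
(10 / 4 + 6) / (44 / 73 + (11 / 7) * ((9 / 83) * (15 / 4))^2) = 478757944 / 48583667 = 9.85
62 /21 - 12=-190 /21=-9.05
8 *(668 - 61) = 4856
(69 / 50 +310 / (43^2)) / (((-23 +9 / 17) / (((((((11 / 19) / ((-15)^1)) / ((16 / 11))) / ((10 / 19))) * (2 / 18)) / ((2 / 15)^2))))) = 0.02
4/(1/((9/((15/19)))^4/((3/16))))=225194688/625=360311.50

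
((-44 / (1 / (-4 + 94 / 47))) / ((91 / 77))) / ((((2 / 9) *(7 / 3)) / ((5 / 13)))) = 65340 / 1183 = 55.23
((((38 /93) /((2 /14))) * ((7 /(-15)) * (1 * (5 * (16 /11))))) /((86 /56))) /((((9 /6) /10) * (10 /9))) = -1668352 /43989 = -37.93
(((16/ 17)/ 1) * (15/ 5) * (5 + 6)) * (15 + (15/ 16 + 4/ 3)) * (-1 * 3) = -27357/ 17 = -1609.24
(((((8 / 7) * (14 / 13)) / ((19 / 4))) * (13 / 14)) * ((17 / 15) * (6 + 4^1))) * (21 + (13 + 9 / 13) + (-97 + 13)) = -697408 / 5187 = -134.45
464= 464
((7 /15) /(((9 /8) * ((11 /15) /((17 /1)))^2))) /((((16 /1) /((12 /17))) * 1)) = 1190 /121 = 9.83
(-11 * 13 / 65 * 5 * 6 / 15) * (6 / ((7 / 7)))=-132 / 5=-26.40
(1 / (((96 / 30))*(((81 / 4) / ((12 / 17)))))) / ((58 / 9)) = 5 / 2958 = 0.00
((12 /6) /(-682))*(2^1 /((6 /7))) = -7 /1023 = -0.01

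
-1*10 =-10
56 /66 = 28 /33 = 0.85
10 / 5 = 2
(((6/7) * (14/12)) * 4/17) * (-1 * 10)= -40/17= -2.35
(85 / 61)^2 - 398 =-1473733 / 3721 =-396.06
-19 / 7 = -2.71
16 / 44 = 4 / 11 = 0.36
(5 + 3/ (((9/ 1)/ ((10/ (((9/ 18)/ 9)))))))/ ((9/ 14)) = 910/ 9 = 101.11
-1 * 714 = -714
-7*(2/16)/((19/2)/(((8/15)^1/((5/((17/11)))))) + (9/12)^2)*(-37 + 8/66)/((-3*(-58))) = 144823/45442188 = 0.00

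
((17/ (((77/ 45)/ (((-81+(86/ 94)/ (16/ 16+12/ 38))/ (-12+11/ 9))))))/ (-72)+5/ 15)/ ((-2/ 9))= 3.13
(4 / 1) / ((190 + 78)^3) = 1 / 4812208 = 0.00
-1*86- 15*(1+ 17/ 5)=-152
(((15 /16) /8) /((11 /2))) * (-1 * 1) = -15 /704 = -0.02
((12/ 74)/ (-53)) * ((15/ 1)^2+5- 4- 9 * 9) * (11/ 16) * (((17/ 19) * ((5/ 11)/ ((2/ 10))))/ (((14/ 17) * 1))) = -3142875/ 4173008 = -0.75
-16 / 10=-8 / 5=-1.60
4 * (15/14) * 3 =12.86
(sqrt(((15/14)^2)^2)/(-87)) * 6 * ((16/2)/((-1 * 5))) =180/1421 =0.13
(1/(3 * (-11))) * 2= -0.06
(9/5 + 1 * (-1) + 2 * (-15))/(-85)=146/425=0.34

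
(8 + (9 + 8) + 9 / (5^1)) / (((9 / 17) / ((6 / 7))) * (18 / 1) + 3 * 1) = 1139 / 600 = 1.90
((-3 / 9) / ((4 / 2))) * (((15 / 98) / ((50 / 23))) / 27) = -23 / 52920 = -0.00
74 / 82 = 37 / 41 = 0.90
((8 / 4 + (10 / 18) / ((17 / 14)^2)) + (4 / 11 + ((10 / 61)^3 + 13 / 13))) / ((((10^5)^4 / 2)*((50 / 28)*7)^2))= 24319436677 / 50735573367187500000000000000000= 0.00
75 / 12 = 25 / 4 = 6.25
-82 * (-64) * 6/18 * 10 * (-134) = -7032320/3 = -2344106.67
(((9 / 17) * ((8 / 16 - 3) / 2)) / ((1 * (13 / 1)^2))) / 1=-45 / 11492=-0.00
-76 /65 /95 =-4 /325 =-0.01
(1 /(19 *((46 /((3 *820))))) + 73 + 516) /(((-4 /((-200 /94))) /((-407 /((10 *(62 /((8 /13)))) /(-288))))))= 303147535680 /8277217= 36624.33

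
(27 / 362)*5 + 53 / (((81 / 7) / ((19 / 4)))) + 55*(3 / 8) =5014543 / 117288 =42.75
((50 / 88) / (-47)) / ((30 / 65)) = -325 / 12408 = -0.03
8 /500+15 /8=1891 /1000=1.89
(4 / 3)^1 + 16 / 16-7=-14 / 3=-4.67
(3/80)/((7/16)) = 3/35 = 0.09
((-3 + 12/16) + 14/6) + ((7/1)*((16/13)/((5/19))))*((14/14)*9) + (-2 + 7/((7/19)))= 243149/780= 311.73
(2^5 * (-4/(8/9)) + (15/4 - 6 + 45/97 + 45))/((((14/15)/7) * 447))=-195525/115624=-1.69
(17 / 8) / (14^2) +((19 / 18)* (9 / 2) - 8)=-5079 / 1568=-3.24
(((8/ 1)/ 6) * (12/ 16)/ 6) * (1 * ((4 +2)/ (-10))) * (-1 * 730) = 73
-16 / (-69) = 16 / 69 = 0.23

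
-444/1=-444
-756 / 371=-108 / 53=-2.04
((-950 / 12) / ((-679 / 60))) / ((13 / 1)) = 4750 / 8827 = 0.54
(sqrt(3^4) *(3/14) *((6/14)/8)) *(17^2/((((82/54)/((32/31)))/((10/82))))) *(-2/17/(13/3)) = -0.07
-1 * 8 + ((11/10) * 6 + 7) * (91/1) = 6148/5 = 1229.60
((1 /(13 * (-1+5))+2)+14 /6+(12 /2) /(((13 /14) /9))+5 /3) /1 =3337 /52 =64.17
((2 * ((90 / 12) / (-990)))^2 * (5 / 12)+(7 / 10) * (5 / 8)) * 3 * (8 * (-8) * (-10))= 914960 / 1089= 840.18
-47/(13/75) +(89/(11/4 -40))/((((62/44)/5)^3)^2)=-8664923428853225/1719094630097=-5040.40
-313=-313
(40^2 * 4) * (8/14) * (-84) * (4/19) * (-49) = 60211200/19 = 3169010.53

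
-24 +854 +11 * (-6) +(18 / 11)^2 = 92768 / 121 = 766.68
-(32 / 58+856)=-24840 / 29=-856.55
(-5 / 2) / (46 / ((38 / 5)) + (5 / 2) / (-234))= -4446 / 10745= -0.41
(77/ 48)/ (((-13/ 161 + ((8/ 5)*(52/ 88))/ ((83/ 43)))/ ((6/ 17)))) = 56592305/ 40888536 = 1.38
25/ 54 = 0.46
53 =53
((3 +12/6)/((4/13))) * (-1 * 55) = -3575/4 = -893.75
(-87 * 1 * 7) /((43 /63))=-38367 /43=-892.26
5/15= 1/3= 0.33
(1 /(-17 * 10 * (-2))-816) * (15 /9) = -277439 /204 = -1360.00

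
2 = 2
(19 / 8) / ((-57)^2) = 1 / 1368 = 0.00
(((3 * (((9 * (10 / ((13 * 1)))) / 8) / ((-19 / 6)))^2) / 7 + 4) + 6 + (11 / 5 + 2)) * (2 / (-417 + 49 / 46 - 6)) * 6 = -16775178846 / 41444328835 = -0.40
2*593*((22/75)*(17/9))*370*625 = 4102967000/27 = 151961740.74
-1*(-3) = 3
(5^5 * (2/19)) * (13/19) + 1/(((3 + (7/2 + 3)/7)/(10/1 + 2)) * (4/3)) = 4514236/19855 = 227.36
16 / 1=16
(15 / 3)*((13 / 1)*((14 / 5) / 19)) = 182 / 19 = 9.58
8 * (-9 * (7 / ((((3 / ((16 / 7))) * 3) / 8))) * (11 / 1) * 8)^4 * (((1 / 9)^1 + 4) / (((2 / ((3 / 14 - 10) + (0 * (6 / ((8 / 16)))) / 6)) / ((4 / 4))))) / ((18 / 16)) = -1305608115896937611264 / 567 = -2302659816396715363.78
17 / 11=1.55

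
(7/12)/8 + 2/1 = 199/96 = 2.07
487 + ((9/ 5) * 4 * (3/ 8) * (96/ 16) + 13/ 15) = 7561/ 15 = 504.07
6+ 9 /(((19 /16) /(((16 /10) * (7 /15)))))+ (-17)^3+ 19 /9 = -20944208 /4275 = -4899.23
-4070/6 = -2035/3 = -678.33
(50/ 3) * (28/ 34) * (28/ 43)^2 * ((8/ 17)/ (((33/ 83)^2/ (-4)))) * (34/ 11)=-241963724800/ 1129607721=-214.20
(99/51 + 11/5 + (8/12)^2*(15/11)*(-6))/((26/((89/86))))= 10502/522665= 0.02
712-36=676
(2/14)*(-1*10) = -10/7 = -1.43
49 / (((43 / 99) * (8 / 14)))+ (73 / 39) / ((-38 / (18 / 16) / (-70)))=201.30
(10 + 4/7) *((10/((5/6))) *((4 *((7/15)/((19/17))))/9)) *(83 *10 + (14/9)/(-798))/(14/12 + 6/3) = 17140561984/2777895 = 6170.34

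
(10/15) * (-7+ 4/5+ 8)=6/5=1.20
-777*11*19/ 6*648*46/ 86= -403384212/ 43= -9381028.19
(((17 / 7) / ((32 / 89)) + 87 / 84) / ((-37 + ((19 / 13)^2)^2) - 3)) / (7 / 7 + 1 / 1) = -49838945 / 453429312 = -0.11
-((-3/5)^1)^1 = 3/5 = 0.60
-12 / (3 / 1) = -4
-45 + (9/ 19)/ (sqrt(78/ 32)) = -44.70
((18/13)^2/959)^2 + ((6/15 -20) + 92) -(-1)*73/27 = 266321218838459/3546046220535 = 75.10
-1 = -1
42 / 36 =7 / 6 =1.17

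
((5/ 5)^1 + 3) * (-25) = -100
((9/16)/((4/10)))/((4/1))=45/128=0.35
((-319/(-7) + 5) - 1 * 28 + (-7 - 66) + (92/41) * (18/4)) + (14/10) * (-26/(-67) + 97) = 1846220/19229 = 96.01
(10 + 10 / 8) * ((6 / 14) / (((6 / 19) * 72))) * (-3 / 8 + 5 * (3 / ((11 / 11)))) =11115 / 3584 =3.10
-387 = -387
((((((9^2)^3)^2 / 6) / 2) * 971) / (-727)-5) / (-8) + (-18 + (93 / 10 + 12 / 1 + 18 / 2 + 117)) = 457065148317961 / 116320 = 3929377134.78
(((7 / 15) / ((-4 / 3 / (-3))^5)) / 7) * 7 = 137781 / 5120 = 26.91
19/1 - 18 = 1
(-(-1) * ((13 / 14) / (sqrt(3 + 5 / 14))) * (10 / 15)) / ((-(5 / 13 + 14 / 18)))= -0.29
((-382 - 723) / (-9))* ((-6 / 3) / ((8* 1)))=-1105 / 36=-30.69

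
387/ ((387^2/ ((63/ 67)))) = 7/ 2881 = 0.00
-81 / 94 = -0.86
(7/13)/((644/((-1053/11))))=-81/1012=-0.08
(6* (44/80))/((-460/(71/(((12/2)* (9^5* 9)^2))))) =-781/2598351735625200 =-0.00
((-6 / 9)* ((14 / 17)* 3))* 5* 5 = -700 / 17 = -41.18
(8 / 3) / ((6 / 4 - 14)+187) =16 / 1047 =0.02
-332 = -332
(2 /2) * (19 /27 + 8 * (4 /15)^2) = 859 /675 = 1.27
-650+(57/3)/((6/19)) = -3539/6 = -589.83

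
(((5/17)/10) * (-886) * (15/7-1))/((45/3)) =-3544/1785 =-1.99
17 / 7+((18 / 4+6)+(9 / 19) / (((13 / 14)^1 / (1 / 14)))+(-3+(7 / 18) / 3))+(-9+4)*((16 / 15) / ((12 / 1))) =450500 / 46683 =9.65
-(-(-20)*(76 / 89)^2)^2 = -212.69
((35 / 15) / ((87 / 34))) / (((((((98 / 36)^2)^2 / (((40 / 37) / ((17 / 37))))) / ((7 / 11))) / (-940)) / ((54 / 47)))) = -1007769600 / 37530031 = -26.85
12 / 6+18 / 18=3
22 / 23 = 0.96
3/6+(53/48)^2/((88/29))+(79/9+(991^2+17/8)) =22124586701/22528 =982092.80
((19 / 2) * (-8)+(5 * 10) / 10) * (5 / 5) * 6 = -426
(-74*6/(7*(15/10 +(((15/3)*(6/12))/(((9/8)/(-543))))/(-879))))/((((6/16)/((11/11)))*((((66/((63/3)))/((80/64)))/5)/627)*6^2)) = -2039.26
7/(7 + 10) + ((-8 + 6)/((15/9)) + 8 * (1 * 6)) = 4013/85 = 47.21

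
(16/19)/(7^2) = 16/931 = 0.02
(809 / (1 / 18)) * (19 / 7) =276678 / 7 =39525.43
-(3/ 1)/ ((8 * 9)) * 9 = -3/ 8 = -0.38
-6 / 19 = -0.32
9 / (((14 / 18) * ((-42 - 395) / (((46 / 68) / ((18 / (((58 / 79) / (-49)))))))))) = 0.00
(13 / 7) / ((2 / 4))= 26 / 7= 3.71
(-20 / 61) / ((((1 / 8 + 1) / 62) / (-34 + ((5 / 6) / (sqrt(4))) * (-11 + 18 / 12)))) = 1129640 / 1647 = 685.88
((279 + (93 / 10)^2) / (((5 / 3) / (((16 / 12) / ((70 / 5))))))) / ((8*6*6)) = 4061 / 56000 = 0.07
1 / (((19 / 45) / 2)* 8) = 45 / 76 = 0.59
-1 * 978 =-978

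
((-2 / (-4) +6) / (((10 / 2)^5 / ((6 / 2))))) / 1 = 39 / 6250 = 0.01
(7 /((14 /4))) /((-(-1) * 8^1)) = 0.25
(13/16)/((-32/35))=-455/512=-0.89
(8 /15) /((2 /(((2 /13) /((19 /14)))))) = 112 /3705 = 0.03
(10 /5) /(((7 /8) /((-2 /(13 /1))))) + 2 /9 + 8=6446 /819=7.87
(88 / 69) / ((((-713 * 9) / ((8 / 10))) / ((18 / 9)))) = -704 / 2213865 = -0.00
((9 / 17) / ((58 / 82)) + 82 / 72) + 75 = 1364597 / 17748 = 76.89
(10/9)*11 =110/9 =12.22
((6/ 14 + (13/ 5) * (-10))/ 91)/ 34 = -179/ 21658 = -0.01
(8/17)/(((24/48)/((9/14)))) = 72/119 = 0.61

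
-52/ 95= -0.55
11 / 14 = 0.79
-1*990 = -990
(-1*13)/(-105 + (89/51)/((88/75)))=19448/154855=0.13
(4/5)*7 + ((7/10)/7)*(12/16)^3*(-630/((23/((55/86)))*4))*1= 13710529/2531840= 5.42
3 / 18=1 / 6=0.17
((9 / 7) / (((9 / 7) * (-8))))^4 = 1 / 4096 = 0.00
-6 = -6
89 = 89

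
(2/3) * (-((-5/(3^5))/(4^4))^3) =125/361102068154368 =0.00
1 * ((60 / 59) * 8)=480 / 59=8.14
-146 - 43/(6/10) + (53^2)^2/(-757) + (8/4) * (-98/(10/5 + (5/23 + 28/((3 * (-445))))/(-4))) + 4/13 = -75982871405992/7073976507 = -10741.18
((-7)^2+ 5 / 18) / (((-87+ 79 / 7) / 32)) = -49672 / 2385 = -20.83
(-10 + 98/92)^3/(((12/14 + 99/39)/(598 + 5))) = -1269880678521/10025608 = -126663.71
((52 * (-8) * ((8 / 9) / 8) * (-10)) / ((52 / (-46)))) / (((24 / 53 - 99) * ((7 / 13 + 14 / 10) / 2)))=12677600 / 2961441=4.28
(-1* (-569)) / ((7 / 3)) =1707 / 7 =243.86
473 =473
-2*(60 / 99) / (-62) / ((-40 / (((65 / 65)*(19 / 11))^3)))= -6859 / 2723226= -0.00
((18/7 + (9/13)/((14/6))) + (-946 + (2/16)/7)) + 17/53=-36376735/38584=-942.79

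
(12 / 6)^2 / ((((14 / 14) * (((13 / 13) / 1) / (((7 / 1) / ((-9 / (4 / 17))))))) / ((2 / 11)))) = -224 / 1683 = -0.13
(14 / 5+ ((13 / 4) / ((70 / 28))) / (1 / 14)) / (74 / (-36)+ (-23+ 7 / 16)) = -3024 / 3545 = -0.85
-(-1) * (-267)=-267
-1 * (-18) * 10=180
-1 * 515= -515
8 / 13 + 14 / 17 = 318 / 221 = 1.44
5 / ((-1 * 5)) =-1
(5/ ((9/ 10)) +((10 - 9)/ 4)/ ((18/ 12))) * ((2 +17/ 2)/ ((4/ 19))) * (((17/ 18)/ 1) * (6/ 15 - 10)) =-232883/ 90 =-2587.59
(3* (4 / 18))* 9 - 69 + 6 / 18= -188 / 3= -62.67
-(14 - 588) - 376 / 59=33490 / 59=567.63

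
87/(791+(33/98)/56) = 477456/4341041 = 0.11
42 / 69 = 14 / 23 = 0.61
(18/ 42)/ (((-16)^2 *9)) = 1/ 5376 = 0.00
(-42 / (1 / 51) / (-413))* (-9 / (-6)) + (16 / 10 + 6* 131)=234637 / 295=795.38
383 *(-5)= -1915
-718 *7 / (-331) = 5026 / 331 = 15.18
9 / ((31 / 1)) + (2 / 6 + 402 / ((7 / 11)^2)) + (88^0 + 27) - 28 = 4526548 / 4557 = 993.32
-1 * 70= -70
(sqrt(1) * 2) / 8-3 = -11 / 4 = -2.75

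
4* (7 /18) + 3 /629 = 8833 /5661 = 1.56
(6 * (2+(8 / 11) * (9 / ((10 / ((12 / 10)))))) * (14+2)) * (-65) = -955968 / 55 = -17381.24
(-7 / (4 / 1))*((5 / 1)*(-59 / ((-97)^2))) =2065 / 37636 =0.05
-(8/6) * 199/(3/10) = -7960/9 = -884.44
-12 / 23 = -0.52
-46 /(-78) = 23 /39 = 0.59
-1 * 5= -5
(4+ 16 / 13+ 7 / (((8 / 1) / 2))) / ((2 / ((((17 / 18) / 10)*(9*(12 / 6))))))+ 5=11371 / 1040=10.93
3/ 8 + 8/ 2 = 35/ 8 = 4.38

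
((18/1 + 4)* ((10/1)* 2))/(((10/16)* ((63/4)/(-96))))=-90112/21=-4291.05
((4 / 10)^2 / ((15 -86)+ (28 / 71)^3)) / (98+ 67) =-1431644 / 104732632125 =-0.00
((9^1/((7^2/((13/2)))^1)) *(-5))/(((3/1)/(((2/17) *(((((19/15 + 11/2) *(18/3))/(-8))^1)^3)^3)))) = 465943082217798270813/891289600000000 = 522774.06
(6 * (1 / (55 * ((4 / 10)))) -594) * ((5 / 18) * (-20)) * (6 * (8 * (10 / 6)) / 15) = 1741600 / 99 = 17591.92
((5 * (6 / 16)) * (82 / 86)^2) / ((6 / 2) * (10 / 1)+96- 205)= -25215 / 1168568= -0.02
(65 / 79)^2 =4225 / 6241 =0.68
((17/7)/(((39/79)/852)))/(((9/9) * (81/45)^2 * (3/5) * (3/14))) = 95353000/9477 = 10061.52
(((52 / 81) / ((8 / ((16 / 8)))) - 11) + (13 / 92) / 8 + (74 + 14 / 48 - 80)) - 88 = -6231671 / 59616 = -104.53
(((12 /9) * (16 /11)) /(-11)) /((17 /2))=-128 /6171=-0.02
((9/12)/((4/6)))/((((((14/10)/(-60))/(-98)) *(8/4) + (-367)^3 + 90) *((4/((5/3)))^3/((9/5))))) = -39375/13286991782272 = -0.00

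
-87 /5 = -17.40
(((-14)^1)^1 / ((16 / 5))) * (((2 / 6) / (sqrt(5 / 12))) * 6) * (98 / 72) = -343 * sqrt(15) / 72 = -18.45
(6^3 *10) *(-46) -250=-99610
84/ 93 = 0.90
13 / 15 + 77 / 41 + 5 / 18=11153 / 3690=3.02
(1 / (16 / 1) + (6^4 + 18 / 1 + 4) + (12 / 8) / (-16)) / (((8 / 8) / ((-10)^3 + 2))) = -21045325 / 16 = -1315332.81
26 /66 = 13 /33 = 0.39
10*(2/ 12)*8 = 40/ 3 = 13.33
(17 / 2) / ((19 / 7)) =119 / 38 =3.13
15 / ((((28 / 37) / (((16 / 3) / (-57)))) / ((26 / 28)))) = -4810 / 2793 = -1.72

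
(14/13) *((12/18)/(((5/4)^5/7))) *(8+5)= 200704/9375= 21.41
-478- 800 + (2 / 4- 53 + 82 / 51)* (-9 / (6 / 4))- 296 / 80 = -165979 / 170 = -976.35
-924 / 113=-8.18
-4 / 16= -1 / 4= -0.25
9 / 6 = 1.50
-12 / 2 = -6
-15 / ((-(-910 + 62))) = -15 / 848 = -0.02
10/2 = 5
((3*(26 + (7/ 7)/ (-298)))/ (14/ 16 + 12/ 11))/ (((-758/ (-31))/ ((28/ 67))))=443810136/ 654555361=0.68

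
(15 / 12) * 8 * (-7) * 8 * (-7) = 3920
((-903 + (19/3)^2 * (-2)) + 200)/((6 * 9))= -7049/486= -14.50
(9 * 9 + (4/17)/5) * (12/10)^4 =8928144/53125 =168.06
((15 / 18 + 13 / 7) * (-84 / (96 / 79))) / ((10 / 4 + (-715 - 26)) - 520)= 8927 / 60408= 0.15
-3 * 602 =-1806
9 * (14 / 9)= 14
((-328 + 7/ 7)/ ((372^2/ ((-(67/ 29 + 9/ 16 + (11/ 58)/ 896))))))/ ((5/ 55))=59673031/ 799059968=0.07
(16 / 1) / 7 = 16 / 7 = 2.29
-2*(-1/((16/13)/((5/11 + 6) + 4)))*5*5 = 424.72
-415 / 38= -10.92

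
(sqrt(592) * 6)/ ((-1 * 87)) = -8 * sqrt(37)/ 29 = -1.68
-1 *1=-1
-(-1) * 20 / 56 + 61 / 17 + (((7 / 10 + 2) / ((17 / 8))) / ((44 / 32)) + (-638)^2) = 5328269701 / 13090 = 407048.87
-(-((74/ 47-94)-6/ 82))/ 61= -178245/ 117547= -1.52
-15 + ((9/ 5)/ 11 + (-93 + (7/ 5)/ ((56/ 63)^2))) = -373347/ 3520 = -106.06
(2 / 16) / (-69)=-1 / 552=-0.00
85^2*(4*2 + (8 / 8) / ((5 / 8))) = 69360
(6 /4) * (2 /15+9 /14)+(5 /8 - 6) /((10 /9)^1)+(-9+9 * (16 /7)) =4423 /560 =7.90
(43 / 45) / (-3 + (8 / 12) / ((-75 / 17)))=-215 / 709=-0.30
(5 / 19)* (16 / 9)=80 / 171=0.47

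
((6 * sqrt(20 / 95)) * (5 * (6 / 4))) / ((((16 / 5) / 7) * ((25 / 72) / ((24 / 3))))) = 4536 * sqrt(19) / 19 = 1040.63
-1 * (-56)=56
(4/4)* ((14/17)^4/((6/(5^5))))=60025000/250563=239.56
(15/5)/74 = 3/74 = 0.04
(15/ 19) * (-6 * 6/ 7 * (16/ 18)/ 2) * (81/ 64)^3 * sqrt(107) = -37.84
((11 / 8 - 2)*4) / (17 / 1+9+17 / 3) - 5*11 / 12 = -1063 / 228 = -4.66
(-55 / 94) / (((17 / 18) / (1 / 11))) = -45 / 799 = -0.06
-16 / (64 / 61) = -61 / 4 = -15.25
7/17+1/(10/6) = 86/85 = 1.01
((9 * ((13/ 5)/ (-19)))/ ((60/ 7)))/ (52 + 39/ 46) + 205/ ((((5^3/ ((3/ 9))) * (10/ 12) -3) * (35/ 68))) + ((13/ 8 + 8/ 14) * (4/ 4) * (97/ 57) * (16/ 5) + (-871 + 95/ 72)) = -23732913944809/ 27711268200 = -856.44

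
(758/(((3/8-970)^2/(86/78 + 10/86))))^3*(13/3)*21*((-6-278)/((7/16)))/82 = -2215126538771122884857298944/3240428482852074357677326076074569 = -0.00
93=93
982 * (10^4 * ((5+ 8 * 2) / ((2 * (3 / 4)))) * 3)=412440000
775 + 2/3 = 2327/3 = 775.67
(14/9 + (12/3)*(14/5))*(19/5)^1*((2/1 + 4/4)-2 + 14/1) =10906/15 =727.07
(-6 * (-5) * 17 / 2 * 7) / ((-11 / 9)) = -1460.45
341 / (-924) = -31 / 84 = -0.37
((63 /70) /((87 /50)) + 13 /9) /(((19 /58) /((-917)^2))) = 861070336 /171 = 5035499.04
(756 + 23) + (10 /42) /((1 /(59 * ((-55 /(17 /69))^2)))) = 1417775042 /2023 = 700828.00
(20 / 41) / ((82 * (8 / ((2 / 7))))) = 5 / 23534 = 0.00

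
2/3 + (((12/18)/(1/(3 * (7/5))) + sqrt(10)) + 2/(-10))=sqrt(10) + 49/15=6.43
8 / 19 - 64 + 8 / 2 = -1132 / 19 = -59.58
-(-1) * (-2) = -2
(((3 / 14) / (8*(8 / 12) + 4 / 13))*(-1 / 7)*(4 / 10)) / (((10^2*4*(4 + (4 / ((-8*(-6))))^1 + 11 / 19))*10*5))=-0.00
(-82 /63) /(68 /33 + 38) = -451 /13881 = -0.03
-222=-222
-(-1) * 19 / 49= 19 / 49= 0.39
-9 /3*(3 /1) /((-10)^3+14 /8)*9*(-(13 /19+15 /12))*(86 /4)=-3.37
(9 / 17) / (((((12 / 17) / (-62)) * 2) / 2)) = -93 / 2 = -46.50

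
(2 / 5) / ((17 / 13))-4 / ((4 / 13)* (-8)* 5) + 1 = 1109 / 680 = 1.63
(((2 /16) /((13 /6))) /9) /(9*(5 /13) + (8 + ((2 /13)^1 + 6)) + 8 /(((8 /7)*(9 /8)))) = 0.00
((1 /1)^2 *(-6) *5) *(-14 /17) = 24.71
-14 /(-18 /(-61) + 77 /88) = -6832 /571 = -11.96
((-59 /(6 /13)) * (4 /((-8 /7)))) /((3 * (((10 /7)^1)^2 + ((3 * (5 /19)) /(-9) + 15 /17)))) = 52.60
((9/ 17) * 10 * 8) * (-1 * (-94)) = 67680/ 17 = 3981.18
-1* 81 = -81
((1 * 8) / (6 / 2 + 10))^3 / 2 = 256 / 2197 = 0.12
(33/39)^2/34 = 121/5746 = 0.02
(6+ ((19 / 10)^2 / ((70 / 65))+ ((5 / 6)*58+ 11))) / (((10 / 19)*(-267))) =-5481101 / 11214000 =-0.49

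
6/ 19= 0.32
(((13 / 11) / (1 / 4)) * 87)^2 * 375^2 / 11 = 2878112250000 / 1331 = 2162368332.08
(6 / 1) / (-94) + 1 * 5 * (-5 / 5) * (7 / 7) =-238 / 47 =-5.06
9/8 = 1.12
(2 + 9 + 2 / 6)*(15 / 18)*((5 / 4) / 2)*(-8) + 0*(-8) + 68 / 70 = -14569 / 315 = -46.25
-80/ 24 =-10/ 3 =-3.33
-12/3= -4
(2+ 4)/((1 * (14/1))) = 3/7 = 0.43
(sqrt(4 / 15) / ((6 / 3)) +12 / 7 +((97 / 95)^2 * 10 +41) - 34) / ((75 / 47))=47 * sqrt(15) / 1125 +11366057 / 947625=12.16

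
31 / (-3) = -31 / 3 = -10.33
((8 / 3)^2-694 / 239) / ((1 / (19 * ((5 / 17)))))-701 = -24773717 / 36567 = -677.49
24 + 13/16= 24.81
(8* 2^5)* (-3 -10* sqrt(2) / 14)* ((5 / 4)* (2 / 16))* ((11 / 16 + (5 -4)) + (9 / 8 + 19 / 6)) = -1435 / 2 -1025* sqrt(2) / 6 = -959.09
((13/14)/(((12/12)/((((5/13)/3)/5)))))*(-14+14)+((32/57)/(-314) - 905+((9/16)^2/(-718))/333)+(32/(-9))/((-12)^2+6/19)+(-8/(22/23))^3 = -496458537587027926199/333178836067072512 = -1490.07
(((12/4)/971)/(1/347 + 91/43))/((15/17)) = 14921/9030300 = 0.00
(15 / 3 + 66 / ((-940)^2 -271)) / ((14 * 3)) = 1472237 / 12366606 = 0.12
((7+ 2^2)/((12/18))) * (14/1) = 231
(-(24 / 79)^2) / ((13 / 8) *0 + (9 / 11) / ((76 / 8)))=-6688 / 6241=-1.07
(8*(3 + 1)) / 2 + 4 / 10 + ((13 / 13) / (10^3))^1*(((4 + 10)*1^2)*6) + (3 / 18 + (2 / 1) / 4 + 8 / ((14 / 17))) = 141041 / 5250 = 26.86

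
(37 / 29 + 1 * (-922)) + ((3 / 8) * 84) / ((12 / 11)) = -206909 / 232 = -891.85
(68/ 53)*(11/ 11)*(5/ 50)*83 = 2822/ 265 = 10.65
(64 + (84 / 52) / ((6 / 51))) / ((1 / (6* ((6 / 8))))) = 18189 / 52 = 349.79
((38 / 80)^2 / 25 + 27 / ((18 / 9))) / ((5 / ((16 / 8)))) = 540361 / 100000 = 5.40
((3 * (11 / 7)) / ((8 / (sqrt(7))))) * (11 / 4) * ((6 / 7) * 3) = 3267 * sqrt(7) / 784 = 11.03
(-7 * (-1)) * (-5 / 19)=-35 / 19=-1.84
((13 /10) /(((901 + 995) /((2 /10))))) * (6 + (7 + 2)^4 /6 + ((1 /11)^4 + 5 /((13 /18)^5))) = 12230638081253 /79283439549600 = 0.15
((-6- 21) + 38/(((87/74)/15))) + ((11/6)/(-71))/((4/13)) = 22619861/49416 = 457.74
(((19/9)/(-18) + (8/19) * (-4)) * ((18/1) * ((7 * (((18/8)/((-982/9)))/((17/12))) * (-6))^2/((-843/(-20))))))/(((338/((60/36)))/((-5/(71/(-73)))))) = -32533481216250/4463399918820349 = -0.01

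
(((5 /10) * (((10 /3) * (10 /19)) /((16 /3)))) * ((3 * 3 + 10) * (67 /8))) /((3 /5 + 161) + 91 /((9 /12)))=0.09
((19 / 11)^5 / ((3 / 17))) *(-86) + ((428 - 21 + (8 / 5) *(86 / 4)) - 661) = -18630785684 / 2415765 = -7712.17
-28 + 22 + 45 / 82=-447 / 82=-5.45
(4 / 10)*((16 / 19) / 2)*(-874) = -736 / 5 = -147.20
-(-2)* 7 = 14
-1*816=-816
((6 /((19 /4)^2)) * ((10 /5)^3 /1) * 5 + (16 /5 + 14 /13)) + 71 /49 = 16.36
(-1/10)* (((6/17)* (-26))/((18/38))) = 494/255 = 1.94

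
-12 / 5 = -2.40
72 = 72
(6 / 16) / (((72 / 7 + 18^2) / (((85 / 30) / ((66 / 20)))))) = 119 / 123552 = 0.00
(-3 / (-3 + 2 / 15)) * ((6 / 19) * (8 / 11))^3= 4976640 / 392561147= 0.01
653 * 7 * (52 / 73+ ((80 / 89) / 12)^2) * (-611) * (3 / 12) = -2608710048217 / 5204097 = -501280.06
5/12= 0.42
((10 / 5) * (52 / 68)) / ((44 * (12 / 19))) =0.06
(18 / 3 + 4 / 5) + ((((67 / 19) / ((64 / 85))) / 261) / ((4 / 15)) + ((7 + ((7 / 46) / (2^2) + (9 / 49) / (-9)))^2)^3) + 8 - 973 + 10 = 526029085169063621268413145305497 / 4439420428195334202218250240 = 118490.49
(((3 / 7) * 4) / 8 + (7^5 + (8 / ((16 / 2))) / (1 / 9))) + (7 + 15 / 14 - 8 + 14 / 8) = 470905 / 28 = 16818.04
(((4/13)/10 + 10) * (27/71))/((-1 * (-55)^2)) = -17604/13960375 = -0.00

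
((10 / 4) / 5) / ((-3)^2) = 1 / 18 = 0.06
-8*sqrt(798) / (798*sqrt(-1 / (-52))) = -8*sqrt(10374) / 399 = -2.04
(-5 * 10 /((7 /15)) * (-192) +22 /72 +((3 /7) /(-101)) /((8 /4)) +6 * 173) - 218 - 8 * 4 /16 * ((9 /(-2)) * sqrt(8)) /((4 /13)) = 117 * sqrt(2) /2 +544462363 /25452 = 21474.46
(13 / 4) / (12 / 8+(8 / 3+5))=39 / 110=0.35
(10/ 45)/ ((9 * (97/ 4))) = 8/ 7857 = 0.00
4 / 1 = 4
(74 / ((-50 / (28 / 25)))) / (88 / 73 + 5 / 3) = -6132 / 10625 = -0.58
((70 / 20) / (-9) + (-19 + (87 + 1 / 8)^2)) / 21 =4361113 / 12096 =360.54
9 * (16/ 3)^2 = 256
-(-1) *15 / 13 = 15 / 13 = 1.15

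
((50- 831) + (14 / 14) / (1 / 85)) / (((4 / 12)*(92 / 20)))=-10440 / 23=-453.91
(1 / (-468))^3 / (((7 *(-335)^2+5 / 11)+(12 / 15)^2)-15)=-275 / 22143701559200832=-0.00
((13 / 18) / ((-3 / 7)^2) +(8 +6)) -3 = 2419 / 162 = 14.93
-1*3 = -3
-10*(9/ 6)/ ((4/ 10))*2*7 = -525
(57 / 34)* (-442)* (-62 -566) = 465348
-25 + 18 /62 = -766 /31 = -24.71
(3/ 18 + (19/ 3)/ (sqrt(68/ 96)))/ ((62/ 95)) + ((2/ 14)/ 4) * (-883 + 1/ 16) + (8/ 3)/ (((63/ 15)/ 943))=578.98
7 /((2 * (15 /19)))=133 /30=4.43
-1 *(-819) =819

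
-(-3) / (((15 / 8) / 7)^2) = 3136 / 75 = 41.81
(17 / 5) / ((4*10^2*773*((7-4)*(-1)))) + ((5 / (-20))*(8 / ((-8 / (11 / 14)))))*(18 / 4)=14348753 / 16233000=0.88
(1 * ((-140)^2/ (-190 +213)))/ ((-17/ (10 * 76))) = -14896000/ 391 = -38097.19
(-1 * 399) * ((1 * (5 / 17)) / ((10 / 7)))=-2793 / 34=-82.15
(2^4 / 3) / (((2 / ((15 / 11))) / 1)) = 40 / 11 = 3.64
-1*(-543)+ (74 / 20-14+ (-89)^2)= 84537 / 10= 8453.70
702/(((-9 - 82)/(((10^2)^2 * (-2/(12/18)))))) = 1620000/7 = 231428.57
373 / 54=6.91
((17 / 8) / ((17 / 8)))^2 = 1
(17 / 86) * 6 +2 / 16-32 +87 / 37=-360681 / 12728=-28.34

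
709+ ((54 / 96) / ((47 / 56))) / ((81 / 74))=709.61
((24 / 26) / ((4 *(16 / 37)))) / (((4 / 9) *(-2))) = -999 / 1664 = -0.60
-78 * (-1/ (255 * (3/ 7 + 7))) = 7/ 170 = 0.04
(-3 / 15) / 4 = -1 / 20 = -0.05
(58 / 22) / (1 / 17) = 493 / 11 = 44.82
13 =13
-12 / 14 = -6 / 7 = -0.86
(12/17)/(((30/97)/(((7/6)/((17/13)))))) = 2.04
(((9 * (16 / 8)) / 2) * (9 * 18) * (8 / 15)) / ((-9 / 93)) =-40176 / 5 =-8035.20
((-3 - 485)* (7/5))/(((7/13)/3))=-19032/5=-3806.40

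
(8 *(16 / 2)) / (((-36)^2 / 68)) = 272 / 81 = 3.36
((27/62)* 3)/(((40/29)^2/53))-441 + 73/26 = -518157431/1289600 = -401.80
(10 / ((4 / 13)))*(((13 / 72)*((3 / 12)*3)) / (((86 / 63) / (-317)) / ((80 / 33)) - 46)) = -9375275 / 97994824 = -0.10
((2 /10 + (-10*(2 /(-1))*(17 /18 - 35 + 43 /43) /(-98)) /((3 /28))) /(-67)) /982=-8527 /8882190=-0.00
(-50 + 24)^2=676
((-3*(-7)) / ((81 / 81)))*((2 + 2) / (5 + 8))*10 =840 / 13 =64.62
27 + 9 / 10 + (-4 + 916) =9399 / 10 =939.90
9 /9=1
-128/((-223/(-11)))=-1408/223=-6.31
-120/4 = -30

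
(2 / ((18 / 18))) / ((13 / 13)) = 2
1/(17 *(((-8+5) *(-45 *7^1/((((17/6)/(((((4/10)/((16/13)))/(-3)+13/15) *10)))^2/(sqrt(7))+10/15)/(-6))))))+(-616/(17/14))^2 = 632545562863/2457945 - 34 *sqrt(7)/164336445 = 257347.32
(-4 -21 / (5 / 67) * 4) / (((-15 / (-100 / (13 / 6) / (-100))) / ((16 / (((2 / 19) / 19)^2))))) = 5888424064 / 325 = 18118227.89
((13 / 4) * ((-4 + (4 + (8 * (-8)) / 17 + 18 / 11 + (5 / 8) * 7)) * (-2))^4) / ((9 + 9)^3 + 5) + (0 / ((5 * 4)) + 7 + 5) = 6874346803231873 / 562228327924736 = 12.23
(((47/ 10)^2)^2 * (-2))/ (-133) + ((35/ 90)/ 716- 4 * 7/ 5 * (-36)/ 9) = 15929601983/ 535657500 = 29.74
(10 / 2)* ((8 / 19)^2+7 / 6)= 14555 / 2166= 6.72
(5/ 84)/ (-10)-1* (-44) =7391/ 168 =43.99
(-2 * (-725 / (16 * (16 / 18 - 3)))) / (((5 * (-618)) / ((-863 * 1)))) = -375405 / 31312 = -11.99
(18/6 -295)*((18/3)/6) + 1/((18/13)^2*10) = -945911/3240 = -291.95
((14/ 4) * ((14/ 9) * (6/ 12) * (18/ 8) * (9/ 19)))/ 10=441/ 1520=0.29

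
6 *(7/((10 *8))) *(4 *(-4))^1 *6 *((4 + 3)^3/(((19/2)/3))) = -518616/95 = -5459.12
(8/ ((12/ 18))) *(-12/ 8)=-18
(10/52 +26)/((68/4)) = 1.54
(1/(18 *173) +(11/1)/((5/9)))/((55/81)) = 2774619/95150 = 29.16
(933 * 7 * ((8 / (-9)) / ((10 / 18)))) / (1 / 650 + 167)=-6792240 / 108551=-62.57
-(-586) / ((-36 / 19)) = -5567 / 18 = -309.28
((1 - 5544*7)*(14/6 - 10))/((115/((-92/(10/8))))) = -14280976/75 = -190413.01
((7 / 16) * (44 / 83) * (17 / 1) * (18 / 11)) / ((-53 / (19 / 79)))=-20349 / 695042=-0.03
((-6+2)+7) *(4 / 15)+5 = 29 / 5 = 5.80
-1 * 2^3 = -8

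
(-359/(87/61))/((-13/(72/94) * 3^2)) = 87596/53157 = 1.65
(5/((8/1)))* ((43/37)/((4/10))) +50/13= 43575/7696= 5.66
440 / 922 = 0.48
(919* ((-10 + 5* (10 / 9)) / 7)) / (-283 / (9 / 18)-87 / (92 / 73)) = 3381920 / 3680649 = 0.92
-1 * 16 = -16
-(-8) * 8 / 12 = 16 / 3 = 5.33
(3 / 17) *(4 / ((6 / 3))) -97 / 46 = -1373 / 782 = -1.76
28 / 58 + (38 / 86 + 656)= 656.92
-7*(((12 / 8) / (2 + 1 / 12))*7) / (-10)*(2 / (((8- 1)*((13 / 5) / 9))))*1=3.49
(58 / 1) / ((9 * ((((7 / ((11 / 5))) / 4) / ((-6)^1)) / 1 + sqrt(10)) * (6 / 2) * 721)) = 5104 / 128989269 + 449152 * sqrt(10) / 1504874805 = 0.00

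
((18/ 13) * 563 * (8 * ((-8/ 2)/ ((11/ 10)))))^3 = -11662308417104.49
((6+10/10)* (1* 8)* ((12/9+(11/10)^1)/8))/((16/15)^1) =511/32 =15.97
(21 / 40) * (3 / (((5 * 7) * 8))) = 9 / 1600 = 0.01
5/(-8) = -5/8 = -0.62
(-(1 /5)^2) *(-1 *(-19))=-19 /25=-0.76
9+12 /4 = 12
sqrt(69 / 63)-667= -667+sqrt(483) / 21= -665.95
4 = 4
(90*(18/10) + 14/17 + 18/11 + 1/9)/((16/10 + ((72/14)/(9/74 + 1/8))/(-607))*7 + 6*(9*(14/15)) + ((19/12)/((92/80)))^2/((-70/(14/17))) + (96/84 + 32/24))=227233680414545/88111240717357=2.58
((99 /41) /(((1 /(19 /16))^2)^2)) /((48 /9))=38705337 /42991616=0.90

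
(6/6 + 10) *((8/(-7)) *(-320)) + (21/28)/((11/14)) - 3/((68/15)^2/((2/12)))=2865322883/712096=4023.79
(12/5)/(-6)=-2/5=-0.40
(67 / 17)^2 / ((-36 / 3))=-4489 / 3468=-1.29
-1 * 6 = -6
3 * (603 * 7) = 12663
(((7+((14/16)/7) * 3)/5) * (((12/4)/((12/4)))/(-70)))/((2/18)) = -531/2800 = -0.19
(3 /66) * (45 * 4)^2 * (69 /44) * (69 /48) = 3213675 /968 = 3319.91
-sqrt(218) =-14.76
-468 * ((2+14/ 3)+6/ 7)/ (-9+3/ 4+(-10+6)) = 98592/ 343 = 287.44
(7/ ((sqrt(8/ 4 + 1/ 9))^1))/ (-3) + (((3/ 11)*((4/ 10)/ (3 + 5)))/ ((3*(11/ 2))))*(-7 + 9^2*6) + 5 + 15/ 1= 24679/ 1210 - 7*sqrt(19)/ 19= 18.79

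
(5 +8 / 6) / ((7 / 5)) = 95 / 21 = 4.52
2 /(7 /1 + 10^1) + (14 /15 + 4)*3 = 1268 /85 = 14.92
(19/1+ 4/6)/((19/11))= 649/57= 11.39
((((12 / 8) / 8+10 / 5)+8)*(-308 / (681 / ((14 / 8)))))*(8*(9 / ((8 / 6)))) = -790713 / 1816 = -435.41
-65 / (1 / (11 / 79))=-715 / 79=-9.05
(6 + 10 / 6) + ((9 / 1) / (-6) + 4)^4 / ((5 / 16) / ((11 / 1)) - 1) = -5564 / 171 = -32.54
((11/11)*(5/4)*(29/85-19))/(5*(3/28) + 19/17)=-11102/787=-14.11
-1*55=-55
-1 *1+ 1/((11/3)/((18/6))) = -2/11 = -0.18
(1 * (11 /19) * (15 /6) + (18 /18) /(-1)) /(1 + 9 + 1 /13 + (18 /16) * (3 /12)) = 3536 /81871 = 0.04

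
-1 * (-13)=13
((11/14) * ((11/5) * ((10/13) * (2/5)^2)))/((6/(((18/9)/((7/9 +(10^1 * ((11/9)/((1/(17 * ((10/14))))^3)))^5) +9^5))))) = 1615285233889310907/114306435266364966070879001156303905418450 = 0.00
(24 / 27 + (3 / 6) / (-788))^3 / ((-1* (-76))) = 1999899757799 / 216875133794304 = 0.01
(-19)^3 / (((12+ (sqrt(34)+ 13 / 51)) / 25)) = -5465765625 / 302191+ 446006475*sqrt(34) / 302191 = -9481.17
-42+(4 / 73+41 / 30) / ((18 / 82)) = -700187 / 19710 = -35.52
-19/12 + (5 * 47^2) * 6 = 795221/12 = 66268.42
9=9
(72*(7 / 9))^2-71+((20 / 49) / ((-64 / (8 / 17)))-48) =5026317 / 1666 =3017.00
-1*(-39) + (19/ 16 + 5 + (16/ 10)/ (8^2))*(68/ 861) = 97147/ 2460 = 39.49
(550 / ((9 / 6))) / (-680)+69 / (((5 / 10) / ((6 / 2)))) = 42173 / 102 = 413.46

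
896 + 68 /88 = 19729 /22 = 896.77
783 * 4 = 3132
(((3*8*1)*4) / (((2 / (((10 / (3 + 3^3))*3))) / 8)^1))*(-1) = -384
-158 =-158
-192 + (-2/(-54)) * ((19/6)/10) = -311021/1620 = -191.99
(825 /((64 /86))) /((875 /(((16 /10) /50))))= 1419 /35000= 0.04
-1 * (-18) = 18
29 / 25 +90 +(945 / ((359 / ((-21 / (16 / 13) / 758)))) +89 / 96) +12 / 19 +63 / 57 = 290875904003 / 3102190800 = 93.76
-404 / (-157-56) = 404 / 213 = 1.90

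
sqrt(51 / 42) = sqrt(238) / 14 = 1.10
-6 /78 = -1 /13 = -0.08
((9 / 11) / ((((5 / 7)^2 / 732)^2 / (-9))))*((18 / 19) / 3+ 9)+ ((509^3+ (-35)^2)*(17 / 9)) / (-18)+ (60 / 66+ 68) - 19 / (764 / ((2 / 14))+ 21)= -326205366051576016 / 2103976875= -155042277.28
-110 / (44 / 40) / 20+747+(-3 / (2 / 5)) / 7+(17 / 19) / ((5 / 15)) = 197801 / 266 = 743.61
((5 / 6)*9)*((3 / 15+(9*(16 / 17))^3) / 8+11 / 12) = 45344929 / 78608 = 576.85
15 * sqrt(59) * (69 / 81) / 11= 115 * sqrt(59) / 99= 8.92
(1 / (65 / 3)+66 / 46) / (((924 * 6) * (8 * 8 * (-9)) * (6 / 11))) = -41 / 48222720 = -0.00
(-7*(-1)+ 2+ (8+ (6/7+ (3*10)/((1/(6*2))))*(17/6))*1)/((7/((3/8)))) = 5457/98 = 55.68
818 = 818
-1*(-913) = 913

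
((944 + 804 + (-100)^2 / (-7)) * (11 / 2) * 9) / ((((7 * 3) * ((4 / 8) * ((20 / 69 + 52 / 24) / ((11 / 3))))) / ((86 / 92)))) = 11633908 / 5537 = 2101.12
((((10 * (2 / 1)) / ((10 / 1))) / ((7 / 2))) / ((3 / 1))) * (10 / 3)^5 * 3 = 400000 / 1701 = 235.16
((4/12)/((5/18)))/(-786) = -1/655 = -0.00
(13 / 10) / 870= 13 / 8700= 0.00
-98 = -98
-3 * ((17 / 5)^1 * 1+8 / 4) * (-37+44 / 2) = 243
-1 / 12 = -0.08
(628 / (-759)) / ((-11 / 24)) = 5024 / 2783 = 1.81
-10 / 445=-2 / 89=-0.02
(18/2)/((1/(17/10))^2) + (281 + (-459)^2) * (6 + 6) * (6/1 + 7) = 3291009801/100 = 32910098.01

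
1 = 1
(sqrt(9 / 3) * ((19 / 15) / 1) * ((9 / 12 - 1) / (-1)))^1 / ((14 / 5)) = 19 * sqrt(3) / 168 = 0.20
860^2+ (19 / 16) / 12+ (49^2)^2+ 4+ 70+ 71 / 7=8742028165 / 1344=6504485.24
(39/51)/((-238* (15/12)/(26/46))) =-338/232645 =-0.00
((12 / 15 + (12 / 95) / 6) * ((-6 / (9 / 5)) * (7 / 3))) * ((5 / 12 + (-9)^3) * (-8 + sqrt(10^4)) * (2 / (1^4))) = 146392792 / 171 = 856098.20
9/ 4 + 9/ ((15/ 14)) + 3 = 273/ 20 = 13.65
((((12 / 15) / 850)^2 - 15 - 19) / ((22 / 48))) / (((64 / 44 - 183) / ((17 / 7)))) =3684749904 / 3713171875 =0.99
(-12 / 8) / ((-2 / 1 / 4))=3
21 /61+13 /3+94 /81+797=3966823 /4941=802.84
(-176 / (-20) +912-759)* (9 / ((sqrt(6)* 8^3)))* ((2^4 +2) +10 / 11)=31551* sqrt(6) / 3520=21.96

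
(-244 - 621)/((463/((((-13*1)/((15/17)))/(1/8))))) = 305864/1389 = 220.20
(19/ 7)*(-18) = -342/ 7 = -48.86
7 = 7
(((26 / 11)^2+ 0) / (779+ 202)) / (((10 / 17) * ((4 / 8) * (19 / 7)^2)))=563108 / 214255305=0.00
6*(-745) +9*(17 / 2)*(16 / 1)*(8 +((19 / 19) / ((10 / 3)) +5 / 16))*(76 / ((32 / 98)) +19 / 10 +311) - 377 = 1149446321 / 200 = 5747231.60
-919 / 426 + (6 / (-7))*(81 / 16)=-77491 / 11928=-6.50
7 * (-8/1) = -56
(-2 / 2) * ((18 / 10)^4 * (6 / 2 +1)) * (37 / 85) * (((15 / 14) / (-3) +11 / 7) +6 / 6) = -15050934 / 371875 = -40.47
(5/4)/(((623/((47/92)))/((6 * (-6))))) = -2115/57316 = -0.04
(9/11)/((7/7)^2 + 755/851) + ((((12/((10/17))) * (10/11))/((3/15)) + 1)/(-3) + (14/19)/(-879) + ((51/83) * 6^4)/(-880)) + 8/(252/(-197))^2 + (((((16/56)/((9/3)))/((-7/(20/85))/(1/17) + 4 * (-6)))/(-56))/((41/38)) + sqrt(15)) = -188765825588676814876/7036771695541402815 + sqrt(15) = -22.95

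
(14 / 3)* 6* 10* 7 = 1960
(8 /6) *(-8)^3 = -2048 /3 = -682.67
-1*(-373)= 373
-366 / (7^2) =-366 / 49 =-7.47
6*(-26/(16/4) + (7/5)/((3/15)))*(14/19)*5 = 11.05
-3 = -3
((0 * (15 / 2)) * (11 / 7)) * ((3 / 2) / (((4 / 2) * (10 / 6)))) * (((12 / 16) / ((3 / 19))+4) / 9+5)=0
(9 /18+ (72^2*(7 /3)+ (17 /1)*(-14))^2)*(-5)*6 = -4218364935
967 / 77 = 12.56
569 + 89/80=45609/80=570.11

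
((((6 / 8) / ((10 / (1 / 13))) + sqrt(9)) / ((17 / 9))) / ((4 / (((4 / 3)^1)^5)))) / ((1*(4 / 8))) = 3.35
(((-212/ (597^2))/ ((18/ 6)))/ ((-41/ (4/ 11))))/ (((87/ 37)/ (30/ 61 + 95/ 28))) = 52044940/ 17914041934173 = 0.00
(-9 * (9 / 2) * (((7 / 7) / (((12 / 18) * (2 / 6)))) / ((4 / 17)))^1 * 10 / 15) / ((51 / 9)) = -729 / 8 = -91.12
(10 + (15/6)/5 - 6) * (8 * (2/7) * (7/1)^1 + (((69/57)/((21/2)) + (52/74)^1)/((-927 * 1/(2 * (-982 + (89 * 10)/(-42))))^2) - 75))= -308645955615857/1243254854646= -248.26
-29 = -29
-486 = -486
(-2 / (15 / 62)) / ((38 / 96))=-1984 / 95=-20.88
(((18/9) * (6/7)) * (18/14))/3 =36/49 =0.73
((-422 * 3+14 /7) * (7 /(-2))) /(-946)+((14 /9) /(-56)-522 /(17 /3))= -28027633 /289476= -96.82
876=876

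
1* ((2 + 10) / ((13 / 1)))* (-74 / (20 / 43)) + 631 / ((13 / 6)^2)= -10518 / 845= -12.45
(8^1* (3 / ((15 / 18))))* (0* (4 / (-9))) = 0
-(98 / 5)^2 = -9604 / 25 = -384.16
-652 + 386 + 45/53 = -14053/53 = -265.15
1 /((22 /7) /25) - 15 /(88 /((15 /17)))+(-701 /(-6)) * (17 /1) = 8948941 /4488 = 1993.97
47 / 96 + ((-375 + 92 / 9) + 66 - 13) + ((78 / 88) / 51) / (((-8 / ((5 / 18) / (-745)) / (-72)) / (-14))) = -2497939261 / 8024544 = -311.29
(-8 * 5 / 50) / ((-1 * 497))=4 / 2485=0.00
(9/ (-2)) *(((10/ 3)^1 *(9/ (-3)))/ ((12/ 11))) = 41.25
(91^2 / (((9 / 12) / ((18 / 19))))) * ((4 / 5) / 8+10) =10036572 / 95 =105648.13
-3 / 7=-0.43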